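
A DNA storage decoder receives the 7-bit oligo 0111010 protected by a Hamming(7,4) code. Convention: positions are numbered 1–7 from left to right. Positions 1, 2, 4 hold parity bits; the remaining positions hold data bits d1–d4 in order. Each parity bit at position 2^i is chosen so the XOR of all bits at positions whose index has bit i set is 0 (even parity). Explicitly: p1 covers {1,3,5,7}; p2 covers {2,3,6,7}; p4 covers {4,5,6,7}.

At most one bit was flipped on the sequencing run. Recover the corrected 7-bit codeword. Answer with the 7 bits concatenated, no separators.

0101010

s1 (pos 1,3,5,7): 0⊕1⊕0⊕0 = 1
s2 (pos 2,3,6,7): 1⊕1⊕1⊕0 = 1
s4 (pos 4,5,6,7): 1⊕0⊕1⊕0 = 0
Syndrome s4…s1 = 011 → error at position 3.
Flip position 3: 0111010 → 0101010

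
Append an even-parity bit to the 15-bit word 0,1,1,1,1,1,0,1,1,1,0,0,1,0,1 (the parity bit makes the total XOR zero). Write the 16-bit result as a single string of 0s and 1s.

0111110111001010

XOR of the 15 data bits: 0⊕1⊕1⊕1⊕1⊕1⊕0⊕1⊕1⊕1⊕0⊕0⊕1⊕0⊕1 = 0
Parity bit = 0 (so all 16 bits XOR to 0).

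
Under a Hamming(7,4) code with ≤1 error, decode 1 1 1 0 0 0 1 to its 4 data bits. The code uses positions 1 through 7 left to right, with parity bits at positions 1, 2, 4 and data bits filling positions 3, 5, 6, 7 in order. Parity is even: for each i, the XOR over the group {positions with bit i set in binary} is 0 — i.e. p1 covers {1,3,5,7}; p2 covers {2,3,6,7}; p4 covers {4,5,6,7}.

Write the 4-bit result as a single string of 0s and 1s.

s1 (pos 1,3,5,7): 1⊕1⊕0⊕1 = 1
s2 (pos 2,3,6,7): 1⊕1⊕0⊕1 = 1
s4 (pos 4,5,6,7): 0⊕0⊕0⊕1 = 1
Syndrome s4…s1 = 111 → error at position 7.
Flip position 7: 1110001 → 1110000
Read data bits from positions 3,5,6,7: 1000

1000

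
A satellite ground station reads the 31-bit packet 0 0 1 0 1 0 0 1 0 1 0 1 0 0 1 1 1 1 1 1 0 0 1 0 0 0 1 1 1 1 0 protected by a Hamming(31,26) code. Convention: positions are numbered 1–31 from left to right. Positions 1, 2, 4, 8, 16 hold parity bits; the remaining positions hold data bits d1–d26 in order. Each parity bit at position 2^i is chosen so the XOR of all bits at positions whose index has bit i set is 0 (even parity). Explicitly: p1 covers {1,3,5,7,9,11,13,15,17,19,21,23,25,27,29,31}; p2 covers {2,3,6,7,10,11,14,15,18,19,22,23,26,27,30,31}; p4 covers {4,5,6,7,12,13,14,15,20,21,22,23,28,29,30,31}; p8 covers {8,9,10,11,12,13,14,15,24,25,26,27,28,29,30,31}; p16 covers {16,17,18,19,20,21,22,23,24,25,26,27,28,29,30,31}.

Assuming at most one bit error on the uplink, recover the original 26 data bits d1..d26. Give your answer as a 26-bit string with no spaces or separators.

11000101001111100100011110

s1 (pos 1,3,5,7,9,11,13,15,17,19,21,23,25,27,29,31): 0⊕1⊕1⊕0⊕0⊕0⊕0⊕1⊕1⊕1⊕0⊕1⊕0⊕1⊕1⊕0 = 0
s2 (pos 2,3,6,7,10,11,14,15,18,19,22,23,26,27,30,31): 0⊕1⊕0⊕0⊕1⊕0⊕0⊕1⊕1⊕1⊕0⊕1⊕0⊕1⊕1⊕0 = 0
s4 (pos 4,5,6,7,12,13,14,15,20,21,22,23,28,29,30,31): 0⊕1⊕0⊕0⊕1⊕0⊕0⊕1⊕1⊕0⊕0⊕1⊕1⊕1⊕1⊕0 = 0
s8 (pos 8,9,10,11,12,13,14,15,24,25,26,27,28,29,30,31): 1⊕0⊕1⊕0⊕1⊕0⊕0⊕1⊕0⊕0⊕0⊕1⊕1⊕1⊕1⊕0 = 0
s16 (pos 16,17,18,19,20,21,22,23,24,25,26,27,28,29,30,31): 1⊕1⊕1⊕1⊕1⊕0⊕0⊕1⊕0⊕0⊕0⊕1⊕1⊕1⊕1⊕0 = 0
Syndrome s16…s1 = 00000 → no error.
Read data bits from positions 3,5,6,7,9,10,11,12,13,14,15,17,18,19,20,21,22,23,24,25,26,27,28,29,30,31: 11000101001111100100011110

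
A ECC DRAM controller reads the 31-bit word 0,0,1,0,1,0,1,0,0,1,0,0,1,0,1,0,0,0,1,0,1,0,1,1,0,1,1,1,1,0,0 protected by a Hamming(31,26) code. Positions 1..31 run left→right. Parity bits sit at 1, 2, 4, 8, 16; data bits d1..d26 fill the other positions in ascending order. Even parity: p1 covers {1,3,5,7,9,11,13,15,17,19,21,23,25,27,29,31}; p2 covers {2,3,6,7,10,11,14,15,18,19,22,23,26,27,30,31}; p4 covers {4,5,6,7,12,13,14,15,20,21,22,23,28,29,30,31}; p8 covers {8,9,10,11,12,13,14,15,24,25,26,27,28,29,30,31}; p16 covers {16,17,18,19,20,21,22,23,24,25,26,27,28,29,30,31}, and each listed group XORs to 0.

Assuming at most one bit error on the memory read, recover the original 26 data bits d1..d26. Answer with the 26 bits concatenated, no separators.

s1 (pos 1,3,5,7,9,11,13,15,17,19,21,23,25,27,29,31): 0⊕1⊕1⊕1⊕0⊕0⊕1⊕1⊕0⊕1⊕1⊕1⊕0⊕1⊕1⊕0 = 0
s2 (pos 2,3,6,7,10,11,14,15,18,19,22,23,26,27,30,31): 0⊕1⊕0⊕1⊕1⊕0⊕0⊕1⊕0⊕1⊕0⊕1⊕1⊕1⊕0⊕0 = 0
s4 (pos 4,5,6,7,12,13,14,15,20,21,22,23,28,29,30,31): 0⊕1⊕0⊕1⊕0⊕1⊕0⊕1⊕0⊕1⊕0⊕1⊕1⊕1⊕0⊕0 = 0
s8 (pos 8,9,10,11,12,13,14,15,24,25,26,27,28,29,30,31): 0⊕0⊕1⊕0⊕0⊕1⊕0⊕1⊕1⊕0⊕1⊕1⊕1⊕1⊕0⊕0 = 0
s16 (pos 16,17,18,19,20,21,22,23,24,25,26,27,28,29,30,31): 0⊕0⊕0⊕1⊕0⊕1⊕0⊕1⊕1⊕0⊕1⊕1⊕1⊕1⊕0⊕0 = 0
Syndrome s16…s1 = 00000 → no error.
Read data bits from positions 3,5,6,7,9,10,11,12,13,14,15,17,18,19,20,21,22,23,24,25,26,27,28,29,30,31: 11010100101001010110111100

11010100101001010110111100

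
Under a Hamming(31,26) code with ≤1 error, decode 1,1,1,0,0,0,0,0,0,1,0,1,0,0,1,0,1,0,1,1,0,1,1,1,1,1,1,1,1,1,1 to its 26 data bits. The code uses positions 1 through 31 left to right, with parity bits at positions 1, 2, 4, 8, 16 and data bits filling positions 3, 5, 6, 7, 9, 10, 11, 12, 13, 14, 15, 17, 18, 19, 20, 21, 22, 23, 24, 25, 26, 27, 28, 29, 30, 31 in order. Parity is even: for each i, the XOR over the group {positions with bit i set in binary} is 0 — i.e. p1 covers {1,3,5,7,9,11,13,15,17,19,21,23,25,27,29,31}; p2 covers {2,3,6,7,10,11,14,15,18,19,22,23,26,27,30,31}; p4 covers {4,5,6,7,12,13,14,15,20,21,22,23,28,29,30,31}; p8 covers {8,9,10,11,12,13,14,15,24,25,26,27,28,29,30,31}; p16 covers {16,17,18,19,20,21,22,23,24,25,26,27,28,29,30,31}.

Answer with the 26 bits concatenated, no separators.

10000101001101101111111101

s1 (pos 1,3,5,7,9,11,13,15,17,19,21,23,25,27,29,31): 1⊕1⊕0⊕0⊕0⊕0⊕0⊕1⊕1⊕1⊕0⊕1⊕1⊕1⊕1⊕1 = 0
s2 (pos 2,3,6,7,10,11,14,15,18,19,22,23,26,27,30,31): 1⊕1⊕0⊕0⊕1⊕0⊕0⊕1⊕0⊕1⊕1⊕1⊕1⊕1⊕1⊕1 = 1
s4 (pos 4,5,6,7,12,13,14,15,20,21,22,23,28,29,30,31): 0⊕0⊕0⊕0⊕1⊕0⊕0⊕1⊕1⊕0⊕1⊕1⊕1⊕1⊕1⊕1 = 1
s8 (pos 8,9,10,11,12,13,14,15,24,25,26,27,28,29,30,31): 0⊕0⊕1⊕0⊕1⊕0⊕0⊕1⊕1⊕1⊕1⊕1⊕1⊕1⊕1⊕1 = 1
s16 (pos 16,17,18,19,20,21,22,23,24,25,26,27,28,29,30,31): 0⊕1⊕0⊕1⊕1⊕0⊕1⊕1⊕1⊕1⊕1⊕1⊕1⊕1⊕1⊕1 = 1
Syndrome s16…s1 = 11110 → error at position 30.
Flip position 30: 1110000001010010101101111111111 → 1110000001010010101101111111101
Read data bits from positions 3,5,6,7,9,10,11,12,13,14,15,17,18,19,20,21,22,23,24,25,26,27,28,29,30,31: 10000101001101101111111101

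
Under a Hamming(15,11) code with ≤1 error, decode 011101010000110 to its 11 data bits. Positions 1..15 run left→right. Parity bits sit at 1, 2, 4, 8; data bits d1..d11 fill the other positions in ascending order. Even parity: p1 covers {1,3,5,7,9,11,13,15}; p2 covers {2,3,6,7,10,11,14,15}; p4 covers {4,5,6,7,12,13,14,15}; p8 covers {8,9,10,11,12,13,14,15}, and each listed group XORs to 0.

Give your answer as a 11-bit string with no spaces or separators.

10100000110

s1 (pos 1,3,5,7,9,11,13,15): 0⊕1⊕0⊕0⊕0⊕0⊕1⊕0 = 0
s2 (pos 2,3,6,7,10,11,14,15): 1⊕1⊕1⊕0⊕0⊕0⊕1⊕0 = 0
s4 (pos 4,5,6,7,12,13,14,15): 1⊕0⊕1⊕0⊕0⊕1⊕1⊕0 = 0
s8 (pos 8,9,10,11,12,13,14,15): 1⊕0⊕0⊕0⊕0⊕1⊕1⊕0 = 1
Syndrome s8…s1 = 1000 → error at position 8.
Flip position 8: 011101010000110 → 011101000000110
Read data bits from positions 3,5,6,7,9,10,11,12,13,14,15: 10100000110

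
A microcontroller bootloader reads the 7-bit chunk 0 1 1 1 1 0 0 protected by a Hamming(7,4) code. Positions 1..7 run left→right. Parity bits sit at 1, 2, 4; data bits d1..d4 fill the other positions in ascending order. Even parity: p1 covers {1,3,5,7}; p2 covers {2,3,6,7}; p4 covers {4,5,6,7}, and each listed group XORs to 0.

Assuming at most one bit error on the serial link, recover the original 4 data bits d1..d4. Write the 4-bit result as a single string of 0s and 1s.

s1 (pos 1,3,5,7): 0⊕1⊕1⊕0 = 0
s2 (pos 2,3,6,7): 1⊕1⊕0⊕0 = 0
s4 (pos 4,5,6,7): 1⊕1⊕0⊕0 = 0
Syndrome s4…s1 = 000 → no error.
Read data bits from positions 3,5,6,7: 1100

1100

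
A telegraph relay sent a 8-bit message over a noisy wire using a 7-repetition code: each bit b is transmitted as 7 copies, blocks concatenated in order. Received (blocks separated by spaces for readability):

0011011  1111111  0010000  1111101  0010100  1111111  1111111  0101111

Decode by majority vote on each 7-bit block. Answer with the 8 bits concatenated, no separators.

11010111

Block 1 (0011011): 4 ones → 1
Block 2 (1111111): 7 ones → 1
Block 3 (0010000): 1 one → 0
Block 4 (1111101): 6 ones → 1
Block 5 (0010100): 2 ones → 0
Block 6 (1111111): 7 ones → 1
Block 7 (1111111): 7 ones → 1
Block 8 (0101111): 5 ones → 1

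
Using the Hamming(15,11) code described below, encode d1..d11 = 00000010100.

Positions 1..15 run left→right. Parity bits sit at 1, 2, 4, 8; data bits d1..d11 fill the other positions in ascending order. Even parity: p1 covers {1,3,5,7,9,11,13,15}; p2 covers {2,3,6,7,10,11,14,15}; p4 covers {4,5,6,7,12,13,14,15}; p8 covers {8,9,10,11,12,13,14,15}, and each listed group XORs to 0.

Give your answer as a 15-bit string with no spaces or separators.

010100000010100

Place data at non-parity positions: p1 p2 0 p4 0 0 0 p8 0 0 1 0 1 0 0
p1 (pos 1,3,5,7,9,11,13,15): XOR of data positions = 0⊕0⊕0⊕0⊕1⊕1⊕0 = 0
p2 (pos 2,3,6,7,10,11,14,15): XOR of data positions = 0⊕0⊕0⊕0⊕1⊕0⊕0 = 1
p4 (pos 4,5,6,7,12,13,14,15): XOR of data positions = 0⊕0⊕0⊕0⊕1⊕0⊕0 = 1
p8 (pos 8,9,10,11,12,13,14,15): XOR of data positions = 0⊕0⊕1⊕0⊕1⊕0⊕0 = 0
Codeword: 010100000010100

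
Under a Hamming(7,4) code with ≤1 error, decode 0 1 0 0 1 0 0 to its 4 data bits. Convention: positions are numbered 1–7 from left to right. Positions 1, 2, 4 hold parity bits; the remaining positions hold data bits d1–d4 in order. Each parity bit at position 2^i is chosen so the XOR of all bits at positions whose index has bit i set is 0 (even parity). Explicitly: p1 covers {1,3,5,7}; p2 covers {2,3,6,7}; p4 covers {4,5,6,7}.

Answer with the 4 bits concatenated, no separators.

0101

s1 (pos 1,3,5,7): 0⊕0⊕1⊕0 = 1
s2 (pos 2,3,6,7): 1⊕0⊕0⊕0 = 1
s4 (pos 4,5,6,7): 0⊕1⊕0⊕0 = 1
Syndrome s4…s1 = 111 → error at position 7.
Flip position 7: 0100100 → 0100101
Read data bits from positions 3,5,6,7: 0101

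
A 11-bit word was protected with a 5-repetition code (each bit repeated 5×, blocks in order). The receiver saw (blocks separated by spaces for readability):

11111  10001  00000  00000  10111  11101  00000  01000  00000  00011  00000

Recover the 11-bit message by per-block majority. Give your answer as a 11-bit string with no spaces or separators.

Block 1 (11111): 5 ones → 1
Block 2 (10001): 2 ones → 0
Block 3 (00000): 0 ones → 0
Block 4 (00000): 0 ones → 0
Block 5 (10111): 4 ones → 1
Block 6 (11101): 4 ones → 1
Block 7 (00000): 0 ones → 0
Block 8 (01000): 1 one → 0
Block 9 (00000): 0 ones → 0
Block 10 (00011): 2 ones → 0
Block 11 (00000): 0 ones → 0

10001100000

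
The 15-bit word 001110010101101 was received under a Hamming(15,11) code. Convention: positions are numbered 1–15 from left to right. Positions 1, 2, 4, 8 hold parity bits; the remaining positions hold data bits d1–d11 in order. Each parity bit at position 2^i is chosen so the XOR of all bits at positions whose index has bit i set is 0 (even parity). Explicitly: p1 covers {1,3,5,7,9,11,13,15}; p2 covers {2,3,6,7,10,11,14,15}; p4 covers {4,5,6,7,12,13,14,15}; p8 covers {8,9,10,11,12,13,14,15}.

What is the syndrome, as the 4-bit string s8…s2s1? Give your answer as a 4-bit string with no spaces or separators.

1110

s1 (pos 1,3,5,7,9,11,13,15): 0⊕1⊕1⊕0⊕0⊕0⊕1⊕1 = 0
s2 (pos 2,3,6,7,10,11,14,15): 0⊕1⊕0⊕0⊕1⊕0⊕0⊕1 = 1
s4 (pos 4,5,6,7,12,13,14,15): 1⊕1⊕0⊕0⊕1⊕1⊕0⊕1 = 1
s8 (pos 8,9,10,11,12,13,14,15): 1⊕0⊕1⊕0⊕1⊕1⊕0⊕1 = 1
Syndrome s8…s1 = 1110 → error at position 14.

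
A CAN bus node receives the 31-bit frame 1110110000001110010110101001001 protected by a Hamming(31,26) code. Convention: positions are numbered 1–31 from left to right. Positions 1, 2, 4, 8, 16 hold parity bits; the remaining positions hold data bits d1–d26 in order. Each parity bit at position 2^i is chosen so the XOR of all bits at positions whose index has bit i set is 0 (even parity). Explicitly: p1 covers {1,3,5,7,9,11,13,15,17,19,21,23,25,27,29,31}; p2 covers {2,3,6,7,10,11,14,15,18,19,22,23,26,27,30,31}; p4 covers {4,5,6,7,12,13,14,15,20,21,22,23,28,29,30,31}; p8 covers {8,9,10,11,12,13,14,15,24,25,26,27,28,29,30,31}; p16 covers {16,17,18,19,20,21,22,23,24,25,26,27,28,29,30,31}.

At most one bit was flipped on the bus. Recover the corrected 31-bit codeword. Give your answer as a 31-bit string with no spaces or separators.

1110110000001110110110101001001

s1 (pos 1,3,5,7,9,11,13,15,17,19,21,23,25,27,29,31): 1⊕1⊕1⊕0⊕0⊕0⊕1⊕1⊕0⊕0⊕1⊕1⊕1⊕0⊕0⊕1 = 1
s2 (pos 2,3,6,7,10,11,14,15,18,19,22,23,26,27,30,31): 1⊕1⊕1⊕0⊕0⊕0⊕1⊕1⊕1⊕0⊕0⊕1⊕0⊕0⊕0⊕1 = 0
s4 (pos 4,5,6,7,12,13,14,15,20,21,22,23,28,29,30,31): 0⊕1⊕1⊕0⊕0⊕1⊕1⊕1⊕1⊕1⊕0⊕1⊕1⊕0⊕0⊕1 = 0
s8 (pos 8,9,10,11,12,13,14,15,24,25,26,27,28,29,30,31): 0⊕0⊕0⊕0⊕0⊕1⊕1⊕1⊕0⊕1⊕0⊕0⊕1⊕0⊕0⊕1 = 0
s16 (pos 16,17,18,19,20,21,22,23,24,25,26,27,28,29,30,31): 0⊕0⊕1⊕0⊕1⊕1⊕0⊕1⊕0⊕1⊕0⊕0⊕1⊕0⊕0⊕1 = 1
Syndrome s16…s1 = 10001 → error at position 17.
Flip position 17: 1110110000001110010110101001001 → 1110110000001110110110101001001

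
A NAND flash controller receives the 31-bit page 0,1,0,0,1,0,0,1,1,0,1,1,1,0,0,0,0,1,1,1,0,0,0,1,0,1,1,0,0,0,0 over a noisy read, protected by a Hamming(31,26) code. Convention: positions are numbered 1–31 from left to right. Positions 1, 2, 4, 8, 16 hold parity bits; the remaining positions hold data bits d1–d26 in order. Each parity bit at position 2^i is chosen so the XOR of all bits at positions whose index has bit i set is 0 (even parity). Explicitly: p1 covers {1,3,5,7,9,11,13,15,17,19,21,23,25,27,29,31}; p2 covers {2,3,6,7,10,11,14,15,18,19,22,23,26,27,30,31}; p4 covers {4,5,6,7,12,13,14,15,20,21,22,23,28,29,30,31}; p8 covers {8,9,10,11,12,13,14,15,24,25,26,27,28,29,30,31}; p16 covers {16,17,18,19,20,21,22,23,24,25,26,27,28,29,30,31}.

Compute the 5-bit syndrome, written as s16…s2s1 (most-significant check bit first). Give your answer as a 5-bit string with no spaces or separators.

00000

s1 (pos 1,3,5,7,9,11,13,15,17,19,21,23,25,27,29,31): 0⊕0⊕1⊕0⊕1⊕1⊕1⊕0⊕0⊕1⊕0⊕0⊕0⊕1⊕0⊕0 = 0
s2 (pos 2,3,6,7,10,11,14,15,18,19,22,23,26,27,30,31): 1⊕0⊕0⊕0⊕0⊕1⊕0⊕0⊕1⊕1⊕0⊕0⊕1⊕1⊕0⊕0 = 0
s4 (pos 4,5,6,7,12,13,14,15,20,21,22,23,28,29,30,31): 0⊕1⊕0⊕0⊕1⊕1⊕0⊕0⊕1⊕0⊕0⊕0⊕0⊕0⊕0⊕0 = 0
s8 (pos 8,9,10,11,12,13,14,15,24,25,26,27,28,29,30,31): 1⊕1⊕0⊕1⊕1⊕1⊕0⊕0⊕1⊕0⊕1⊕1⊕0⊕0⊕0⊕0 = 0
s16 (pos 16,17,18,19,20,21,22,23,24,25,26,27,28,29,30,31): 0⊕0⊕1⊕1⊕1⊕0⊕0⊕0⊕1⊕0⊕1⊕1⊕0⊕0⊕0⊕0 = 0
Syndrome s16…s1 = 00000 → no error.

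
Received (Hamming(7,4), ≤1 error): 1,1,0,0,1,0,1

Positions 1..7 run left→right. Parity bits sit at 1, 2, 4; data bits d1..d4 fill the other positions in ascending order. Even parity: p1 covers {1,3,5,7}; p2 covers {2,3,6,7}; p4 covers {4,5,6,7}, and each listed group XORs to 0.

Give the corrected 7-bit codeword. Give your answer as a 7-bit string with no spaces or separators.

s1 (pos 1,3,5,7): 1⊕0⊕1⊕1 = 1
s2 (pos 2,3,6,7): 1⊕0⊕0⊕1 = 0
s4 (pos 4,5,6,7): 0⊕1⊕0⊕1 = 0
Syndrome s4…s1 = 001 → error at position 1.
Flip position 1: 1100101 → 0100101

0100101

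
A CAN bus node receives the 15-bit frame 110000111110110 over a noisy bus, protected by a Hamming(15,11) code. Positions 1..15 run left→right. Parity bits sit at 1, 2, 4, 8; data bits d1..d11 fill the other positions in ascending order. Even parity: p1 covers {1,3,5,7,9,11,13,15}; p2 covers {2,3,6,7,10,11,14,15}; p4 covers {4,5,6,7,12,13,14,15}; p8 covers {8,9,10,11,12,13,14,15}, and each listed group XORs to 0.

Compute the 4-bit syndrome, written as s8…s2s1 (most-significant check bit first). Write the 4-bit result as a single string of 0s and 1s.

s1 (pos 1,3,5,7,9,11,13,15): 1⊕0⊕0⊕1⊕1⊕1⊕1⊕0 = 1
s2 (pos 2,3,6,7,10,11,14,15): 1⊕0⊕0⊕1⊕1⊕1⊕1⊕0 = 1
s4 (pos 4,5,6,7,12,13,14,15): 0⊕0⊕0⊕1⊕0⊕1⊕1⊕0 = 1
s8 (pos 8,9,10,11,12,13,14,15): 1⊕1⊕1⊕1⊕0⊕1⊕1⊕0 = 0
Syndrome s8…s1 = 0111 → error at position 7.

0111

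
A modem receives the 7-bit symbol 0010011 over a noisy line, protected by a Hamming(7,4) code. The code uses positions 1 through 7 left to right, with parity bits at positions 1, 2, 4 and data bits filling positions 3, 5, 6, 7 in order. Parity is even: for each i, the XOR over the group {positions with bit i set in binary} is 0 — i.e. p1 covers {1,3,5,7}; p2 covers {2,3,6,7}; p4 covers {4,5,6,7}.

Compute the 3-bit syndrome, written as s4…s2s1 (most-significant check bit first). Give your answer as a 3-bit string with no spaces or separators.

s1 (pos 1,3,5,7): 0⊕1⊕0⊕1 = 0
s2 (pos 2,3,6,7): 0⊕1⊕1⊕1 = 1
s4 (pos 4,5,6,7): 0⊕0⊕1⊕1 = 0
Syndrome s4…s1 = 010 → error at position 2.

010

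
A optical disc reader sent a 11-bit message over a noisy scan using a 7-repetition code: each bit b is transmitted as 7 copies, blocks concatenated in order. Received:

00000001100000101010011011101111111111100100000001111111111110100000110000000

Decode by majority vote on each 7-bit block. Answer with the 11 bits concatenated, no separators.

00011101100

Block 1 (0000000): 0 ones → 0
Block 2 (1100000): 2 ones → 0
Block 3 (1010100): 3 ones → 0
Block 4 (1101110): 5 ones → 1
Block 5 (1111111): 7 ones → 1
Block 6 (1111001): 5 ones → 1
Block 7 (0000000): 0 ones → 0
Block 8 (1111111): 7 ones → 1
Block 9 (1111101): 6 ones → 1
Block 10 (0000011): 2 ones → 0
Block 11 (0000000): 0 ones → 0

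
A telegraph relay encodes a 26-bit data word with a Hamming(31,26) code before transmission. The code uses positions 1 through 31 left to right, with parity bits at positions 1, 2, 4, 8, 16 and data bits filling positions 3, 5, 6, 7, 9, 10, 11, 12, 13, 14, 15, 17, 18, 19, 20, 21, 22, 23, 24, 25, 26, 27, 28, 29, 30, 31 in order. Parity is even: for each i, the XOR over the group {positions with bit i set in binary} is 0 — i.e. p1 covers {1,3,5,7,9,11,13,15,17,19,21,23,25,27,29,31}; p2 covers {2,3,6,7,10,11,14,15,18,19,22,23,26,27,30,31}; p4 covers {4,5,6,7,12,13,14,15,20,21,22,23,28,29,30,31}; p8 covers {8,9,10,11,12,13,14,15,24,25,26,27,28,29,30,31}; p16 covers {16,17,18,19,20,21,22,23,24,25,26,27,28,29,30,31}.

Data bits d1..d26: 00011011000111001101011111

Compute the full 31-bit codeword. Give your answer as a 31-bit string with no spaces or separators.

Place data at non-parity positions: p1 p2 0 p4 0 0 1 p8 1 0 1 1 0 0 0 p16 1 1 1 0 0 1 1 0 1 0 1 1 1 1 1
p1 (pos 1,3,5,7,9,11,13,15,17,19,21,23,25,27,29,31): XOR of data positions = 0⊕0⊕1⊕1⊕1⊕0⊕0⊕1⊕1⊕0⊕1⊕1⊕1⊕1⊕1 = 0
p2 (pos 2,3,6,7,10,11,14,15,18,19,22,23,26,27,30,31): XOR of data positions = 0⊕0⊕1⊕0⊕1⊕0⊕0⊕1⊕1⊕1⊕1⊕0⊕1⊕1⊕1 = 1
p4 (pos 4,5,6,7,12,13,14,15,20,21,22,23,28,29,30,31): XOR of data positions = 0⊕0⊕1⊕1⊕0⊕0⊕0⊕0⊕0⊕1⊕1⊕1⊕1⊕1⊕1 = 0
p8 (pos 8,9,10,11,12,13,14,15,24,25,26,27,28,29,30,31): XOR of data positions = 1⊕0⊕1⊕1⊕0⊕0⊕0⊕0⊕1⊕0⊕1⊕1⊕1⊕1⊕1 = 1
p16 (pos 16,17,18,19,20,21,22,23,24,25,26,27,28,29,30,31): XOR of data positions = 1⊕1⊕1⊕0⊕0⊕1⊕1⊕0⊕1⊕0⊕1⊕1⊕1⊕1⊕1 = 1
Codeword: 0100001110110001111001101011111

0100001110110001111001101011111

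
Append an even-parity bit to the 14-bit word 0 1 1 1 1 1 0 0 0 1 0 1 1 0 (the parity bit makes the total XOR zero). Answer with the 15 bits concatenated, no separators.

XOR of the 14 data bits: 0⊕1⊕1⊕1⊕1⊕1⊕0⊕0⊕0⊕1⊕0⊕1⊕1⊕0 = 0
Parity bit = 0 (so all 15 bits XOR to 0).

011111000101100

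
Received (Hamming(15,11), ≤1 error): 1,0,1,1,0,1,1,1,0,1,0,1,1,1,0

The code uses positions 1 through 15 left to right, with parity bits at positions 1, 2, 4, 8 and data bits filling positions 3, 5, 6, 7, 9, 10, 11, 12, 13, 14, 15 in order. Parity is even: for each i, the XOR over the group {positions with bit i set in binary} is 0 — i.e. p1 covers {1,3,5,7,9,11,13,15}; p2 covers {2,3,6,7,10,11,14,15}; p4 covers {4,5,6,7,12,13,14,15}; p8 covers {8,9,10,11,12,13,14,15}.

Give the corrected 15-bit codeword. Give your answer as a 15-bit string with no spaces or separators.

101101110001110

s1 (pos 1,3,5,7,9,11,13,15): 1⊕1⊕0⊕1⊕0⊕0⊕1⊕0 = 0
s2 (pos 2,3,6,7,10,11,14,15): 0⊕1⊕1⊕1⊕1⊕0⊕1⊕0 = 1
s4 (pos 4,5,6,7,12,13,14,15): 1⊕0⊕1⊕1⊕1⊕1⊕1⊕0 = 0
s8 (pos 8,9,10,11,12,13,14,15): 1⊕0⊕1⊕0⊕1⊕1⊕1⊕0 = 1
Syndrome s8…s1 = 1010 → error at position 10.
Flip position 10: 101101110101110 → 101101110001110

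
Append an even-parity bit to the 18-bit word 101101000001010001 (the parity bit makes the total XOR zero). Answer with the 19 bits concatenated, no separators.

XOR of the 18 data bits: 1⊕0⊕1⊕1⊕0⊕1⊕0⊕0⊕0⊕0⊕0⊕1⊕0⊕1⊕0⊕0⊕0⊕1 = 1
Parity bit = 1 (so all 19 bits XOR to 0).

1011010000010100011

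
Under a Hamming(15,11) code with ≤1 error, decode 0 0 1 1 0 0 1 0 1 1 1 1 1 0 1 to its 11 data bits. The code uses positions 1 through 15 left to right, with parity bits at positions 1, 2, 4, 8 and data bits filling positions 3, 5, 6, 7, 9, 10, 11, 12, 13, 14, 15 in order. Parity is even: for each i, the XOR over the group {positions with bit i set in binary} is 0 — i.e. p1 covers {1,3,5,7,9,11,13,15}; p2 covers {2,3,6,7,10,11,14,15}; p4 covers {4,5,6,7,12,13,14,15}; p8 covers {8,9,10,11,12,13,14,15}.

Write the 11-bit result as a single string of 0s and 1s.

10111111101

s1 (pos 1,3,5,7,9,11,13,15): 0⊕1⊕0⊕1⊕1⊕1⊕1⊕1 = 0
s2 (pos 2,3,6,7,10,11,14,15): 0⊕1⊕0⊕1⊕1⊕1⊕0⊕1 = 1
s4 (pos 4,5,6,7,12,13,14,15): 1⊕0⊕0⊕1⊕1⊕1⊕0⊕1 = 1
s8 (pos 8,9,10,11,12,13,14,15): 0⊕1⊕1⊕1⊕1⊕1⊕0⊕1 = 0
Syndrome s8…s1 = 0110 → error at position 6.
Flip position 6: 001100101111101 → 001101101111101
Read data bits from positions 3,5,6,7,9,10,11,12,13,14,15: 10111111101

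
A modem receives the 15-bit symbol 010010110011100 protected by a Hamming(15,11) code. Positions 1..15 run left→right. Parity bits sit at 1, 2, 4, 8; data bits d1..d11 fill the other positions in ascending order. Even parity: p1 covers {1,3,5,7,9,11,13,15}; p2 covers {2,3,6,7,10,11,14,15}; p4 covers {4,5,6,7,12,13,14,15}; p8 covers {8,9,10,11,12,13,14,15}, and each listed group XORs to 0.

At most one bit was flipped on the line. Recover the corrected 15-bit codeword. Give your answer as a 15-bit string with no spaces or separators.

000010110011100

s1 (pos 1,3,5,7,9,11,13,15): 0⊕0⊕1⊕1⊕0⊕1⊕1⊕0 = 0
s2 (pos 2,3,6,7,10,11,14,15): 1⊕0⊕0⊕1⊕0⊕1⊕0⊕0 = 1
s4 (pos 4,5,6,7,12,13,14,15): 0⊕1⊕0⊕1⊕1⊕1⊕0⊕0 = 0
s8 (pos 8,9,10,11,12,13,14,15): 1⊕0⊕0⊕1⊕1⊕1⊕0⊕0 = 0
Syndrome s8…s1 = 0010 → error at position 2.
Flip position 2: 010010110011100 → 000010110011100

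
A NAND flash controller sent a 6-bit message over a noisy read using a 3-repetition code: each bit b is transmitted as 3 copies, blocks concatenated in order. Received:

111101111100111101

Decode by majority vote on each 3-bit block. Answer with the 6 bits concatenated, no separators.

Block 1 (111): 3 ones → 1
Block 2 (101): 2 ones → 1
Block 3 (111): 3 ones → 1
Block 4 (100): 1 one → 0
Block 5 (111): 3 ones → 1
Block 6 (101): 2 ones → 1

111011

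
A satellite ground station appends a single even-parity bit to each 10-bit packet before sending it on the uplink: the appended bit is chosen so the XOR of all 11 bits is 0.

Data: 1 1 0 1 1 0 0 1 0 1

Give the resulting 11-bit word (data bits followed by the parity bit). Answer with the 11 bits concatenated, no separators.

XOR of the 10 data bits: 1⊕1⊕0⊕1⊕1⊕0⊕0⊕1⊕0⊕1 = 0
Parity bit = 0 (so all 11 bits XOR to 0).

11011001010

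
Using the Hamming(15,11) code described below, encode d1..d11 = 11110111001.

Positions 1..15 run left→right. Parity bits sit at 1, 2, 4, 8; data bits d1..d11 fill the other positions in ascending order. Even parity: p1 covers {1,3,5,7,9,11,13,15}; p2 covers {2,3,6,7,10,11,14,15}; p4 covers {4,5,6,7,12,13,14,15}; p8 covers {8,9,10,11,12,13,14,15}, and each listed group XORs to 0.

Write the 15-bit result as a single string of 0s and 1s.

101111100111001

Place data at non-parity positions: p1 p2 1 p4 1 1 1 p8 0 1 1 1 0 0 1
p1 (pos 1,3,5,7,9,11,13,15): XOR of data positions = 1⊕1⊕1⊕0⊕1⊕0⊕1 = 1
p2 (pos 2,3,6,7,10,11,14,15): XOR of data positions = 1⊕1⊕1⊕1⊕1⊕0⊕1 = 0
p4 (pos 4,5,6,7,12,13,14,15): XOR of data positions = 1⊕1⊕1⊕1⊕0⊕0⊕1 = 1
p8 (pos 8,9,10,11,12,13,14,15): XOR of data positions = 0⊕1⊕1⊕1⊕0⊕0⊕1 = 0
Codeword: 101111100111001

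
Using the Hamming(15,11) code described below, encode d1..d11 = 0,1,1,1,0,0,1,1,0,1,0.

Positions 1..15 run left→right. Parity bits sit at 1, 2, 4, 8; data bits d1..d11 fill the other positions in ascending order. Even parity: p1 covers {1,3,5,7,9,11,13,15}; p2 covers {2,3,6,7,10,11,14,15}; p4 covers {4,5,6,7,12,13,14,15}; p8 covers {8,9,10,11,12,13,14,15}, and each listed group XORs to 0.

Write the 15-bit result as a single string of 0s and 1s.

100111110011010

Place data at non-parity positions: p1 p2 0 p4 1 1 1 p8 0 0 1 1 0 1 0
p1 (pos 1,3,5,7,9,11,13,15): XOR of data positions = 0⊕1⊕1⊕0⊕1⊕0⊕0 = 1
p2 (pos 2,3,6,7,10,11,14,15): XOR of data positions = 0⊕1⊕1⊕0⊕1⊕1⊕0 = 0
p4 (pos 4,5,6,7,12,13,14,15): XOR of data positions = 1⊕1⊕1⊕1⊕0⊕1⊕0 = 1
p8 (pos 8,9,10,11,12,13,14,15): XOR of data positions = 0⊕0⊕1⊕1⊕0⊕1⊕0 = 1
Codeword: 100111110011010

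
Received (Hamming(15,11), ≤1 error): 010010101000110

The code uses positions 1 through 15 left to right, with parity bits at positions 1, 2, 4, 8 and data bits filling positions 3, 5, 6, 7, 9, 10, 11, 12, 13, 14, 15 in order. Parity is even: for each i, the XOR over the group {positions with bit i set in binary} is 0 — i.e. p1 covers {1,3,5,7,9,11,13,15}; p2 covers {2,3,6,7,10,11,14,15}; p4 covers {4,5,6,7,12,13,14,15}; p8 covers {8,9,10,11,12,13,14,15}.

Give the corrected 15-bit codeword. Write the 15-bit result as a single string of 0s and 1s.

010010101100110

s1 (pos 1,3,5,7,9,11,13,15): 0⊕0⊕1⊕1⊕1⊕0⊕1⊕0 = 0
s2 (pos 2,3,6,7,10,11,14,15): 1⊕0⊕0⊕1⊕0⊕0⊕1⊕0 = 1
s4 (pos 4,5,6,7,12,13,14,15): 0⊕1⊕0⊕1⊕0⊕1⊕1⊕0 = 0
s8 (pos 8,9,10,11,12,13,14,15): 0⊕1⊕0⊕0⊕0⊕1⊕1⊕0 = 1
Syndrome s8…s1 = 1010 → error at position 10.
Flip position 10: 010010101000110 → 010010101100110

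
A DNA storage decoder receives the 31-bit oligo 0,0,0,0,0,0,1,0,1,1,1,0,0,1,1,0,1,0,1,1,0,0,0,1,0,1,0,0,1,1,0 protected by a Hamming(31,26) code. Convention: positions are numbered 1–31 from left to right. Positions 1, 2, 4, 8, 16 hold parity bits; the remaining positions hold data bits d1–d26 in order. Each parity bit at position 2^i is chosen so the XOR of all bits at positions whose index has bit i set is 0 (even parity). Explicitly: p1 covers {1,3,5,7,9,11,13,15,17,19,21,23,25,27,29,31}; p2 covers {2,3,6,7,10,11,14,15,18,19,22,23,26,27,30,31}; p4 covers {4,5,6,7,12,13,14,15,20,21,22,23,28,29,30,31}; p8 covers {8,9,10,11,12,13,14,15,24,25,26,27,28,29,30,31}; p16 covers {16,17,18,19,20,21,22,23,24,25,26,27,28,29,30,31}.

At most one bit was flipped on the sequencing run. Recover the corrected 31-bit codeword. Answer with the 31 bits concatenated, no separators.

0000001011100110101100011100110

s1 (pos 1,3,5,7,9,11,13,15,17,19,21,23,25,27,29,31): 0⊕0⊕0⊕1⊕1⊕1⊕0⊕1⊕1⊕1⊕0⊕0⊕0⊕0⊕1⊕0 = 1
s2 (pos 2,3,6,7,10,11,14,15,18,19,22,23,26,27,30,31): 0⊕0⊕0⊕1⊕1⊕1⊕1⊕1⊕0⊕1⊕0⊕0⊕1⊕0⊕1⊕0 = 0
s4 (pos 4,5,6,7,12,13,14,15,20,21,22,23,28,29,30,31): 0⊕0⊕0⊕1⊕0⊕0⊕1⊕1⊕1⊕0⊕0⊕0⊕0⊕1⊕1⊕0 = 0
s8 (pos 8,9,10,11,12,13,14,15,24,25,26,27,28,29,30,31): 0⊕1⊕1⊕1⊕0⊕0⊕1⊕1⊕1⊕0⊕1⊕0⊕0⊕1⊕1⊕0 = 1
s16 (pos 16,17,18,19,20,21,22,23,24,25,26,27,28,29,30,31): 0⊕1⊕0⊕1⊕1⊕0⊕0⊕0⊕1⊕0⊕1⊕0⊕0⊕1⊕1⊕0 = 1
Syndrome s16…s1 = 11001 → error at position 25.
Flip position 25: 0000001011100110101100010100110 → 0000001011100110101100011100110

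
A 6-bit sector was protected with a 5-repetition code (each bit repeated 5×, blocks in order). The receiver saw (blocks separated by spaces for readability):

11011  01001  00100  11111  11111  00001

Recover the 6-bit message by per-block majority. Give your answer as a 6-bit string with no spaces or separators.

Block 1 (11011): 4 ones → 1
Block 2 (01001): 2 ones → 0
Block 3 (00100): 1 one → 0
Block 4 (11111): 5 ones → 1
Block 5 (11111): 5 ones → 1
Block 6 (00001): 1 one → 0

100110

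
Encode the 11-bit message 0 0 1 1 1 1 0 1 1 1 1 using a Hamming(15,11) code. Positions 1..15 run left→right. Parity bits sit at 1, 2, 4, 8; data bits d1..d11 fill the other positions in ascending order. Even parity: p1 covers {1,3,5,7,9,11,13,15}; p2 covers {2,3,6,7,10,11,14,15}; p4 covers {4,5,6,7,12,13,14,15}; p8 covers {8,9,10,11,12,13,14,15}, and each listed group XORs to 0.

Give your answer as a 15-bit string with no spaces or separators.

Place data at non-parity positions: p1 p2 0 p4 0 1 1 p8 1 1 0 1 1 1 1
p1 (pos 1,3,5,7,9,11,13,15): XOR of data positions = 0⊕0⊕1⊕1⊕0⊕1⊕1 = 0
p2 (pos 2,3,6,7,10,11,14,15): XOR of data positions = 0⊕1⊕1⊕1⊕0⊕1⊕1 = 1
p4 (pos 4,5,6,7,12,13,14,15): XOR of data positions = 0⊕1⊕1⊕1⊕1⊕1⊕1 = 0
p8 (pos 8,9,10,11,12,13,14,15): XOR of data positions = 1⊕1⊕0⊕1⊕1⊕1⊕1 = 0
Codeword: 010001101101111

010001101101111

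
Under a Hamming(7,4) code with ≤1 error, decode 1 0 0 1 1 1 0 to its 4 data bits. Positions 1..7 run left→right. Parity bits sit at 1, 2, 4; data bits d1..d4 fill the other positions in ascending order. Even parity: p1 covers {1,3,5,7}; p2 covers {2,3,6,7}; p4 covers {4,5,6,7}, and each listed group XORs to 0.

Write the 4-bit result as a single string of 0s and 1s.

s1 (pos 1,3,5,7): 1⊕0⊕1⊕0 = 0
s2 (pos 2,3,6,7): 0⊕0⊕1⊕0 = 1
s4 (pos 4,5,6,7): 1⊕1⊕1⊕0 = 1
Syndrome s4…s1 = 110 → error at position 6.
Flip position 6: 1001110 → 1001100
Read data bits from positions 3,5,6,7: 0100

0100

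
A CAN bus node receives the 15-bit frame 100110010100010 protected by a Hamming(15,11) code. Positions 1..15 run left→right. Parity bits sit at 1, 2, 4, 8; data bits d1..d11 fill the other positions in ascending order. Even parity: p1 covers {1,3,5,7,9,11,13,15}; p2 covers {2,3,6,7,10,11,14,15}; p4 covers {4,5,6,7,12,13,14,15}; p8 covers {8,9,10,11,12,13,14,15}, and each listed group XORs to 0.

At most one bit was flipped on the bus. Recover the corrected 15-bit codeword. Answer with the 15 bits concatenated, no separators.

100110010101010

s1 (pos 1,3,5,7,9,11,13,15): 1⊕0⊕1⊕0⊕0⊕0⊕0⊕0 = 0
s2 (pos 2,3,6,7,10,11,14,15): 0⊕0⊕0⊕0⊕1⊕0⊕1⊕0 = 0
s4 (pos 4,5,6,7,12,13,14,15): 1⊕1⊕0⊕0⊕0⊕0⊕1⊕0 = 1
s8 (pos 8,9,10,11,12,13,14,15): 1⊕0⊕1⊕0⊕0⊕0⊕1⊕0 = 1
Syndrome s8…s1 = 1100 → error at position 12.
Flip position 12: 100110010100010 → 100110010101010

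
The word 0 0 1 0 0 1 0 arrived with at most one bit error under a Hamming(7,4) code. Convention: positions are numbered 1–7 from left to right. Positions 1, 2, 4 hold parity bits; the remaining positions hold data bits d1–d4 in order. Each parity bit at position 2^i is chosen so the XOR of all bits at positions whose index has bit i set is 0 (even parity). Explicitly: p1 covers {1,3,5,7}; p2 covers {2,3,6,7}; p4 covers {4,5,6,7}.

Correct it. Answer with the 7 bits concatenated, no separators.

0010110

s1 (pos 1,3,5,7): 0⊕1⊕0⊕0 = 1
s2 (pos 2,3,6,7): 0⊕1⊕1⊕0 = 0
s4 (pos 4,5,6,7): 0⊕0⊕1⊕0 = 1
Syndrome s4…s1 = 101 → error at position 5.
Flip position 5: 0010010 → 0010110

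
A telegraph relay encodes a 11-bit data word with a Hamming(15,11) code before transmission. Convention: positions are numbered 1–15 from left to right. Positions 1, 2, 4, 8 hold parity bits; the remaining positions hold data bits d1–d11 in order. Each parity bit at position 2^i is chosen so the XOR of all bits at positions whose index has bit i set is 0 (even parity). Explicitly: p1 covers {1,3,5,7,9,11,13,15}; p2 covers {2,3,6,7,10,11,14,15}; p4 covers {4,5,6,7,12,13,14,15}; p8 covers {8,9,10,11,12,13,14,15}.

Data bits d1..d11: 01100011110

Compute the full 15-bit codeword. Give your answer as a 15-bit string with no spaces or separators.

110111000011110

Place data at non-parity positions: p1 p2 0 p4 1 1 0 p8 0 0 1 1 1 1 0
p1 (pos 1,3,5,7,9,11,13,15): XOR of data positions = 0⊕1⊕0⊕0⊕1⊕1⊕0 = 1
p2 (pos 2,3,6,7,10,11,14,15): XOR of data positions = 0⊕1⊕0⊕0⊕1⊕1⊕0 = 1
p4 (pos 4,5,6,7,12,13,14,15): XOR of data positions = 1⊕1⊕0⊕1⊕1⊕1⊕0 = 1
p8 (pos 8,9,10,11,12,13,14,15): XOR of data positions = 0⊕0⊕1⊕1⊕1⊕1⊕0 = 0
Codeword: 110111000011110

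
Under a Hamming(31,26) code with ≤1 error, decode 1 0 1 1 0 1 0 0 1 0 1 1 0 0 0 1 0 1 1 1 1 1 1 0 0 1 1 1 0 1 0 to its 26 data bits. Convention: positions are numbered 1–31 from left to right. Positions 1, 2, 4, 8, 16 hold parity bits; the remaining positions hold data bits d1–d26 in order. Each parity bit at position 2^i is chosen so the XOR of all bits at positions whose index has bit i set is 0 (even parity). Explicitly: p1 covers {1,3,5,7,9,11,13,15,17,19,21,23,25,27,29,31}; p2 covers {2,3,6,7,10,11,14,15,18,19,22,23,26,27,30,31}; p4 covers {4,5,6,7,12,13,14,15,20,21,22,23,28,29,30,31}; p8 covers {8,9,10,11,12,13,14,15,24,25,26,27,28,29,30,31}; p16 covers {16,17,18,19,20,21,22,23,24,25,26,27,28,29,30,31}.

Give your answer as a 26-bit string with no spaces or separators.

s1 (pos 1,3,5,7,9,11,13,15,17,19,21,23,25,27,29,31): 1⊕1⊕0⊕0⊕1⊕1⊕0⊕0⊕0⊕1⊕1⊕1⊕0⊕1⊕0⊕0 = 0
s2 (pos 2,3,6,7,10,11,14,15,18,19,22,23,26,27,30,31): 0⊕1⊕1⊕0⊕0⊕1⊕0⊕0⊕1⊕1⊕1⊕1⊕1⊕1⊕1⊕0 = 0
s4 (pos 4,5,6,7,12,13,14,15,20,21,22,23,28,29,30,31): 1⊕0⊕1⊕0⊕1⊕0⊕0⊕0⊕1⊕1⊕1⊕1⊕1⊕0⊕1⊕0 = 1
s8 (pos 8,9,10,11,12,13,14,15,24,25,26,27,28,29,30,31): 0⊕1⊕0⊕1⊕1⊕0⊕0⊕0⊕0⊕0⊕1⊕1⊕1⊕0⊕1⊕0 = 1
s16 (pos 16,17,18,19,20,21,22,23,24,25,26,27,28,29,30,31): 1⊕0⊕1⊕1⊕1⊕1⊕1⊕1⊕0⊕0⊕1⊕1⊕1⊕0⊕1⊕0 = 1
Syndrome s16…s1 = 11100 → error at position 28.
Flip position 28: 1011010010110001011111100111010 → 1011010010110001011111100110010
Read data bits from positions 3,5,6,7,9,10,11,12,13,14,15,17,18,19,20,21,22,23,24,25,26,27,28,29,30,31: 10101011000011111100110010

10101011000011111100110010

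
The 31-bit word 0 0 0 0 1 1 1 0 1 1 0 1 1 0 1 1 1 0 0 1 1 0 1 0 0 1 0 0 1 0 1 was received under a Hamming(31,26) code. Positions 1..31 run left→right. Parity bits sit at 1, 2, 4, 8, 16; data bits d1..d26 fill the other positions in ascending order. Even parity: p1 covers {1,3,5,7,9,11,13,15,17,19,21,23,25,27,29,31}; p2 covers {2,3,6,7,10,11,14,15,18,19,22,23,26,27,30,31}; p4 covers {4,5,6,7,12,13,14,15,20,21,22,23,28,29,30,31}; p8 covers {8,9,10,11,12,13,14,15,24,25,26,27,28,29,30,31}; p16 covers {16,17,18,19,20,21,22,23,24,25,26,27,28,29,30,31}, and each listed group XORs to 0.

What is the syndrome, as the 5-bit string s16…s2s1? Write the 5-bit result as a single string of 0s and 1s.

s1 (pos 1,3,5,7,9,11,13,15,17,19,21,23,25,27,29,31): 0⊕0⊕1⊕1⊕1⊕0⊕1⊕1⊕1⊕0⊕1⊕1⊕0⊕0⊕1⊕1 = 0
s2 (pos 2,3,6,7,10,11,14,15,18,19,22,23,26,27,30,31): 0⊕0⊕1⊕1⊕1⊕0⊕0⊕1⊕0⊕0⊕0⊕1⊕1⊕0⊕0⊕1 = 1
s4 (pos 4,5,6,7,12,13,14,15,20,21,22,23,28,29,30,31): 0⊕1⊕1⊕1⊕1⊕1⊕0⊕1⊕1⊕1⊕0⊕1⊕0⊕1⊕0⊕1 = 1
s8 (pos 8,9,10,11,12,13,14,15,24,25,26,27,28,29,30,31): 0⊕1⊕1⊕0⊕1⊕1⊕0⊕1⊕0⊕0⊕1⊕0⊕0⊕1⊕0⊕1 = 0
s16 (pos 16,17,18,19,20,21,22,23,24,25,26,27,28,29,30,31): 1⊕1⊕0⊕0⊕1⊕1⊕0⊕1⊕0⊕0⊕1⊕0⊕0⊕1⊕0⊕1 = 0
Syndrome s16…s1 = 00110 → error at position 6.

00110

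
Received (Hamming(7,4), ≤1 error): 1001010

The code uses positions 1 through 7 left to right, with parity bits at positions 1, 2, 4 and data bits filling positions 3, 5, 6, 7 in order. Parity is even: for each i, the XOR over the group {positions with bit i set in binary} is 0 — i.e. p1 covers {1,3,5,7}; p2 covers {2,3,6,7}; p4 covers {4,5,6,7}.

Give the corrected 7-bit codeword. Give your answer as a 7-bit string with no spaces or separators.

s1 (pos 1,3,5,7): 1⊕0⊕0⊕0 = 1
s2 (pos 2,3,6,7): 0⊕0⊕1⊕0 = 1
s4 (pos 4,5,6,7): 1⊕0⊕1⊕0 = 0
Syndrome s4…s1 = 011 → error at position 3.
Flip position 3: 1001010 → 1011010

1011010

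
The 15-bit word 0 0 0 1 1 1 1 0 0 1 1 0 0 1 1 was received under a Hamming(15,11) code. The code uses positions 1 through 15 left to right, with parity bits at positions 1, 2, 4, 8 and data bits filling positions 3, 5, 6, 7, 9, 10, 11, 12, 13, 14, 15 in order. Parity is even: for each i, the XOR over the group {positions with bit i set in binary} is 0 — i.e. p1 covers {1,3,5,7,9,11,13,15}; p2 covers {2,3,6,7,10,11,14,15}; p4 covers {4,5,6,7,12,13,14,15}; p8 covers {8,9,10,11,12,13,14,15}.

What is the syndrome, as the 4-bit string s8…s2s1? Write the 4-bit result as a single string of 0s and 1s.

0000

s1 (pos 1,3,5,7,9,11,13,15): 0⊕0⊕1⊕1⊕0⊕1⊕0⊕1 = 0
s2 (pos 2,3,6,7,10,11,14,15): 0⊕0⊕1⊕1⊕1⊕1⊕1⊕1 = 0
s4 (pos 4,5,6,7,12,13,14,15): 1⊕1⊕1⊕1⊕0⊕0⊕1⊕1 = 0
s8 (pos 8,9,10,11,12,13,14,15): 0⊕0⊕1⊕1⊕0⊕0⊕1⊕1 = 0
Syndrome s8…s1 = 0000 → no error.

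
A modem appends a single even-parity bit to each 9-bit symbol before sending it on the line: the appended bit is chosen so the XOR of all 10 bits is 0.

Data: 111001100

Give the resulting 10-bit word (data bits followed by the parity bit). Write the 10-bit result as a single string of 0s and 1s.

XOR of the 9 data bits: 1⊕1⊕1⊕0⊕0⊕1⊕1⊕0⊕0 = 1
Parity bit = 1 (so all 10 bits XOR to 0).

1110011001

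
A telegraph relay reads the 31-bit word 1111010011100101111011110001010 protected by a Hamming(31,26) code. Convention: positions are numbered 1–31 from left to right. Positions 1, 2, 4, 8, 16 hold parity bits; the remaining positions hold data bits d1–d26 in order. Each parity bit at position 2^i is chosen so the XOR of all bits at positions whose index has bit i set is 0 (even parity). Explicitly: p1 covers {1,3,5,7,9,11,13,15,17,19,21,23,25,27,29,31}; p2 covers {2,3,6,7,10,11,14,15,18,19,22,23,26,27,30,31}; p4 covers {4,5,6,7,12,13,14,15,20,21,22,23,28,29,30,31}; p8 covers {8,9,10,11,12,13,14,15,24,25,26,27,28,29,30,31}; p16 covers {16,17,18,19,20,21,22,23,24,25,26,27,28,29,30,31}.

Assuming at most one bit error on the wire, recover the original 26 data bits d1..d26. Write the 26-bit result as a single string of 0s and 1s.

10101010010111011110001010

s1 (pos 1,3,5,7,9,11,13,15,17,19,21,23,25,27,29,31): 1⊕1⊕0⊕0⊕1⊕1⊕0⊕0⊕1⊕1⊕1⊕1⊕0⊕0⊕0⊕0 = 0
s2 (pos 2,3,6,7,10,11,14,15,18,19,22,23,26,27,30,31): 1⊕1⊕1⊕0⊕1⊕1⊕1⊕0⊕1⊕1⊕1⊕1⊕0⊕0⊕1⊕0 = 1
s4 (pos 4,5,6,7,12,13,14,15,20,21,22,23,28,29,30,31): 1⊕0⊕1⊕0⊕0⊕0⊕1⊕0⊕0⊕1⊕1⊕1⊕1⊕0⊕1⊕0 = 0
s8 (pos 8,9,10,11,12,13,14,15,24,25,26,27,28,29,30,31): 0⊕1⊕1⊕1⊕0⊕0⊕1⊕0⊕1⊕0⊕0⊕0⊕1⊕0⊕1⊕0 = 1
s16 (pos 16,17,18,19,20,21,22,23,24,25,26,27,28,29,30,31): 1⊕1⊕1⊕1⊕0⊕1⊕1⊕1⊕1⊕0⊕0⊕0⊕1⊕0⊕1⊕0 = 0
Syndrome s16…s1 = 01010 → error at position 10.
Flip position 10: 1111010011100101111011110001010 → 1111010010100101111011110001010
Read data bits from positions 3,5,6,7,9,10,11,12,13,14,15,17,18,19,20,21,22,23,24,25,26,27,28,29,30,31: 10101010010111011110001010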